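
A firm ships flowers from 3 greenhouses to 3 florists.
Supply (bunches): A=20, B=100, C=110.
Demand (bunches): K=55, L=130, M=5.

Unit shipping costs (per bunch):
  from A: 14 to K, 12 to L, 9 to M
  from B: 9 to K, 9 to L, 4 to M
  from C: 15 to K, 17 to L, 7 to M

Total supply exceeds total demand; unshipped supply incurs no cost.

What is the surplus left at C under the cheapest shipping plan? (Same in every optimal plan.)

Minimum-cost shipments:
  A to L: 20 bunches
  B to L: 100 bunches
  C to K: 55 bunches
  C to L: 10 bunches
  C to M: 5 bunches
Total cost = 2170.
C ships 70 of its 110, leaving 40.

40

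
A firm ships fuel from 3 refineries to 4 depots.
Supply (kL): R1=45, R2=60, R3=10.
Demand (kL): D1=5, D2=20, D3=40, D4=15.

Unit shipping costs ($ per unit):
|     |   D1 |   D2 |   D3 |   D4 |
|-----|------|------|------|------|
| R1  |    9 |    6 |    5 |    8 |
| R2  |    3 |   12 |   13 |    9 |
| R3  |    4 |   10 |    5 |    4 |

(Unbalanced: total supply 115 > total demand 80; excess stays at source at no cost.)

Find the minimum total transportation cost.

500

One minimum-cost allocation:
  R1 to D2: 15 kL
  R1 to D3: 30 kL
  R2 to D1: 5 kL
  R2 to D2: 5 kL
  R2 to D4: 15 kL
  R3 to D3: 10 kL
Total cost = $500.
(Supply check: R1 ships 45; R2 ships 25; R3 ships 10.)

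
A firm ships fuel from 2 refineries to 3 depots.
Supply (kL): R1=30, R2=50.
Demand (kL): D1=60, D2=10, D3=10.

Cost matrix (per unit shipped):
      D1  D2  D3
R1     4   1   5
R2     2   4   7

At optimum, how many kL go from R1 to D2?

10

Solving gives:
  R1->D1: 10 × 4 = 40
  R1->D2: 10 × 1 = 10
  R1->D3: 10 × 5 = 50
  R2->D1: 50 × 2 = 100
Total cost = 200.
So R1→D2 carries 10 kL.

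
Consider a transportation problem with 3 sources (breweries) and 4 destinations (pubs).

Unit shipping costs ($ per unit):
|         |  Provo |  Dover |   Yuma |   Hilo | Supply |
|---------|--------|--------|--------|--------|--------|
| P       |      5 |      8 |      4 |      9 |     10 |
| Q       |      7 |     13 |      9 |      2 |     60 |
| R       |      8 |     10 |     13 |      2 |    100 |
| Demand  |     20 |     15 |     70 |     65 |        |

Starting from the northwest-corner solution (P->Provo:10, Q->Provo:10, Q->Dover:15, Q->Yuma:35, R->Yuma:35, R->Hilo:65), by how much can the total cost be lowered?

Current plan cost = 10·5 + 10·7 + 15·13 + 35·9 + 35·13 + 65·2 = $1215.
Optimal plan:
  P->Yuma: 10 × $4 = $40
  Q->Yuma: 60 × $9 = $540
  R->Provo: 20 × $8 = $160
  R->Dover: 15 × $10 = $150
  R->Hilo: 65 × $2 = $130
Optimal cost = $1020.
Saving = 1215 − 1020 = $195.

195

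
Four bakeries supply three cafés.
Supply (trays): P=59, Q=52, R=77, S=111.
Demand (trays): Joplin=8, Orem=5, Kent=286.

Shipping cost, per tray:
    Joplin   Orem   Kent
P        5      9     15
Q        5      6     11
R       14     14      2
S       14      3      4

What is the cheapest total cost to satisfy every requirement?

1945

Optimal allocation:
  P→Joplin: 8 × 5 = 40
  P→Orem: 5 × 9 = 45
  P→Kent: 46 × 15 = 690
  Q→Kent: 52 × 11 = 572
  R→Kent: 77 × 2 = 154
  S→Kent: 111 × 4 = 444
Total = 40 + 45 + 690 + 572 + 154 + 444 = 1945.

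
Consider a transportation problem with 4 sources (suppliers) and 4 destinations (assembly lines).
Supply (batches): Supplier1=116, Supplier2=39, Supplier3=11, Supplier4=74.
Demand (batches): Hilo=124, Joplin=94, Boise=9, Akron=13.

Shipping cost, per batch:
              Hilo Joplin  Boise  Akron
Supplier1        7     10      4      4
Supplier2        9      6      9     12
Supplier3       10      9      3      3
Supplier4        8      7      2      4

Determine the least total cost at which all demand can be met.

1554

One minimum-cost allocation:
  Supplier1–Hilo: 116 × 7 = 812
  Supplier2–Joplin: 39 × 6 = 234
  Supplier3–Akron: 11 × 3 = 33
  Supplier4–Hilo: 8 × 8 = 64
  Supplier4–Joplin: 55 × 7 = 385
  Supplier4–Boise: 9 × 2 = 18
  Supplier4–Akron: 2 × 4 = 8
Total = 812 + 234 + 33 + 64 + 385 + 18 + 8 = 1554.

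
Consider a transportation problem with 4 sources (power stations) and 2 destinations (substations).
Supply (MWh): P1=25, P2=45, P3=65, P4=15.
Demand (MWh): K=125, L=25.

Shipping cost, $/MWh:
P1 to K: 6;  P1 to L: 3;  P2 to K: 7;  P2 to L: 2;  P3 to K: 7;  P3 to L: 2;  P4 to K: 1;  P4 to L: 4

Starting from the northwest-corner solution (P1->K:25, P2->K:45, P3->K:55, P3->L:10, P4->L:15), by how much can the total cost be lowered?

120

Current plan cost = 25·6 + 45·7 + 55·7 + 10·2 + 15·4 = $930.
Optimal plan:
  P1->K: 25 MWh
  P2->K: 20 MWh
  P2->L: 25 MWh
  P3->K: 65 MWh
  P4->K: 15 MWh
Optimal cost = $810.
Saving = 930 − 810 = $120.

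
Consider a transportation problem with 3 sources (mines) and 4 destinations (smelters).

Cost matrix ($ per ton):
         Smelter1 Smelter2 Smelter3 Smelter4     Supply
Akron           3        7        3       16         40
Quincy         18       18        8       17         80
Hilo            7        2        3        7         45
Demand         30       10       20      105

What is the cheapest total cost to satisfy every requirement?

Optimal allocation:
  Akron->Smelter1: 30 × $3 = $90
  Akron->Smelter2: 10 × $7 = $70
  Quincy->Smelter3: 20 × $8 = $160
  Quincy->Smelter4: 60 × $17 = $1020
  Hilo->Smelter4: 45 × $7 = $315
Total = 90 + 70 + 160 + 1020 + 315 = $1655.
(Supply check: Akron ships 40; Quincy ships 80; Hilo ships 45.)

1655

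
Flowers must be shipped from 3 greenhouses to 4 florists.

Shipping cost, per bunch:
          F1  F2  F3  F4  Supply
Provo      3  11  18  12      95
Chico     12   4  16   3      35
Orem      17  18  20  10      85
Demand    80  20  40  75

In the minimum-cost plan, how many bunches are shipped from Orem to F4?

The minimum-cost plan:
  Provo->F1: 80 × 3 = 240
  Provo->F3: 15 × 18 = 270
  Chico->F2: 20 × 4 = 80
  Chico->F4: 15 × 3 = 45
  Orem->F3: 25 × 20 = 500
  Orem->F4: 60 × 10 = 600
Total cost = 1735.
So Orem→F4 carries 60 bunches.

60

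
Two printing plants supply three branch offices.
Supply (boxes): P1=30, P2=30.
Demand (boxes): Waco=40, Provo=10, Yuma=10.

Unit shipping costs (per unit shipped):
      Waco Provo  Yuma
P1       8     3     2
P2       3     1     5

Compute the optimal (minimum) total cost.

A cheapest plan:
  P1→Waco: 10 × 8 = 80
  P1→Provo: 10 × 3 = 30
  P1→Yuma: 10 × 2 = 20
  P2→Waco: 30 × 3 = 90
Total = 80 + 30 + 20 + 90 = 220.

220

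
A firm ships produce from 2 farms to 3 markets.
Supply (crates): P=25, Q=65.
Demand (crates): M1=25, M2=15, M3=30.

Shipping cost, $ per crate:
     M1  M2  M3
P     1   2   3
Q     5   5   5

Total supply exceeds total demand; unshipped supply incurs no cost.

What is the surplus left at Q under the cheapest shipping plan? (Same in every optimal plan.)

20

Minimum-cost shipments:
  P to M1: 25 × $1 = $25
  Q to M2: 15 × $5 = $75
  Q to M3: 30 × $5 = $150
Total cost = $250.
Q ships 45 of its 65, leaving 20.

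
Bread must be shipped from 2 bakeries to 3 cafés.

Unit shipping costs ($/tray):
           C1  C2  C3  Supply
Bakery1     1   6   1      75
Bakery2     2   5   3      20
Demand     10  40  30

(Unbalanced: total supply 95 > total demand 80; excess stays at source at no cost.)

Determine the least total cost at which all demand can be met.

260

An optimal shipping plan:
  Bakery1 to C1: 10 trays
  Bakery1 to C2: 20 trays
  Bakery1 to C3: 30 trays
  Bakery2 to C2: 20 trays
Total cost = $260.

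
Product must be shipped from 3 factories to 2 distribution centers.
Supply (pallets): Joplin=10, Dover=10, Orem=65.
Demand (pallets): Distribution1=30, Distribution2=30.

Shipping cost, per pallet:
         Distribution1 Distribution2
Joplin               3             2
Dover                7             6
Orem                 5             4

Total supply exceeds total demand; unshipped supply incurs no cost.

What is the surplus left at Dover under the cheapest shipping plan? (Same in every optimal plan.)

10

Minimum-cost shipments:
  Joplin->Distribution2: 10 × 2 = 20
  Orem->Distribution1: 30 × 5 = 150
  Orem->Distribution2: 20 × 4 = 80
Total cost = 250.
Dover ships 0 of its 10, leaving 10.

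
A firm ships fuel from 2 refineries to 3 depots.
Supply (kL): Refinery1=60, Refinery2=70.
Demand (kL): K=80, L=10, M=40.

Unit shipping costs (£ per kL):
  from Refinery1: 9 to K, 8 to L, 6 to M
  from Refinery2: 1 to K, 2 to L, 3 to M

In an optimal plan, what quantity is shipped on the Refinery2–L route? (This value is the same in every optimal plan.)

0

Solving gives:
  Refinery1->K: 10 × £9 = £90
  Refinery1->L: 10 × £8 = £80
  Refinery1->M: 40 × £6 = £240
  Refinery2->K: 70 × £1 = £70
Total cost = £480.
The route Refinery2→L is not used.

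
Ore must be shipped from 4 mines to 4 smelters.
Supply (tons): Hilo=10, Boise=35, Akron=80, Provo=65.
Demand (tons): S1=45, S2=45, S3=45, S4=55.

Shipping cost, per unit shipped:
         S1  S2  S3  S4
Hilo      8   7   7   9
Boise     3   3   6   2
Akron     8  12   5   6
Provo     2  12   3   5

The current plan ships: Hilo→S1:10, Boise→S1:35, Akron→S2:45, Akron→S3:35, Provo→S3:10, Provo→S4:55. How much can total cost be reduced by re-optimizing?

Current plan cost = 10·8 + 35·3 + 45·12 + 35·5 + 10·3 + 55·5 = 1205.
Optimal plan:
  Hilo→S2: 10 × 7 = 70
  Boise→S2: 35 × 3 = 105
  Akron→S3: 25 × 5 = 125
  Akron→S4: 55 × 6 = 330
  Provo→S1: 45 × 2 = 90
  Provo→S3: 20 × 3 = 60
Optimal cost = 780.
Saving = 1205 − 780 = 425.

425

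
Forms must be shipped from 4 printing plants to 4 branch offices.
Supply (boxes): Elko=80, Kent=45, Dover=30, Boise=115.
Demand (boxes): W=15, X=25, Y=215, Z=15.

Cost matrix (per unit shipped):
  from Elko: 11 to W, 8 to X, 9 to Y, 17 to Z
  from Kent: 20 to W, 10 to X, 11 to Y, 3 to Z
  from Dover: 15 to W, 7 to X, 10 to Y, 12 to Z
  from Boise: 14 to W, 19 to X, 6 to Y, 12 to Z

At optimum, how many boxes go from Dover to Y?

Optimal shipments:
  Elko–W: 15 × 11 = 165
  Elko–Y: 65 × 9 = 585
  Kent–Y: 30 × 11 = 330
  Kent–Z: 15 × 3 = 45
  Dover–X: 25 × 7 = 175
  Dover–Y: 5 × 10 = 50
  Boise–Y: 115 × 6 = 690
Total cost = 2040.
So Dover→Y carries 5 boxes.

5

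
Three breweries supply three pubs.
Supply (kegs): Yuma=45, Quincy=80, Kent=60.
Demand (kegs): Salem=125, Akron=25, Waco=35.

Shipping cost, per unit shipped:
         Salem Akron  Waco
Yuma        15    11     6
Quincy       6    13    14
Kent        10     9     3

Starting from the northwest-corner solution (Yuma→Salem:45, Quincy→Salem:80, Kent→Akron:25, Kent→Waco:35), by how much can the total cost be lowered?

115

Current plan cost = 45·15 + 80·6 + 25·9 + 35·3 = 1485.
Optimal plan:
  Yuma to Akron: 25 kegs
  Yuma to Waco: 20 kegs
  Quincy to Salem: 80 kegs
  Kent to Salem: 45 kegs
  Kent to Waco: 15 kegs
Optimal cost = 1370.
Saving = 1485 − 1370 = 115.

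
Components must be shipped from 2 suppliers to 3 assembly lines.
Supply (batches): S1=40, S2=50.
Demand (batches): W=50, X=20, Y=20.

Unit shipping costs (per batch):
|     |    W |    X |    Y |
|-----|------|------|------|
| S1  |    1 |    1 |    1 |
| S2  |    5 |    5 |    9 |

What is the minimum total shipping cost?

290

An optimal shipping plan:
  S1–X: 20 × 1 = 20
  S1–Y: 20 × 1 = 20
  S2–W: 50 × 5 = 250
Total = 20 + 20 + 250 = 290.
(Supply check: S1 ships 40; S2 ships 50.)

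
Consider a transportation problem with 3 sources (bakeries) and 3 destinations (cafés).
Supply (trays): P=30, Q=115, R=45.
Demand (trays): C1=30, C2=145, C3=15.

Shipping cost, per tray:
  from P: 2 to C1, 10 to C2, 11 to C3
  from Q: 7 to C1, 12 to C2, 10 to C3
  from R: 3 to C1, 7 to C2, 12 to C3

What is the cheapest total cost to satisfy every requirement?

1725

A cheapest plan:
  P to C1: 30 trays
  Q to C2: 100 trays
  Q to C3: 15 trays
  R to C2: 45 trays
Total cost = 1725.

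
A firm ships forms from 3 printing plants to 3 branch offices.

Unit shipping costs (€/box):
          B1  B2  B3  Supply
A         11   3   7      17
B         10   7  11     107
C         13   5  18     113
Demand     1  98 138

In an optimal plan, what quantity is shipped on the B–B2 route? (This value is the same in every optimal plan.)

The minimum-cost plan:
  A->B3: 17 × €7 = €119
  B->B3: 107 × €11 = €1177
  C->B1: 1 × €13 = €13
  C->B2: 98 × €5 = €490
  C->B3: 14 × €18 = €252
Total cost = €2051.
The route B→B2 is not used.

0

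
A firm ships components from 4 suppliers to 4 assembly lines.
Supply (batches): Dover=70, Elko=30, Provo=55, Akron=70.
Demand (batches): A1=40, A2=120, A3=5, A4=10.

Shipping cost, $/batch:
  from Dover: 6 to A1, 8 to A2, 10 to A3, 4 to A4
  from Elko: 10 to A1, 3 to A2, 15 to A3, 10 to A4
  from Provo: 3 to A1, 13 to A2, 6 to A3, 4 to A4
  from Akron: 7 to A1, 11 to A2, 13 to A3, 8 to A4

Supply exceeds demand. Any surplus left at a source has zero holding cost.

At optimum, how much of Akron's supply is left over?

Minimum-cost shipments:
  Dover to A2: 70 × $8 = $560
  Elko to A2: 30 × $3 = $90
  Provo to A1: 40 × $3 = $120
  Provo to A3: 5 × $6 = $30
  Provo to A4: 10 × $4 = $40
  Akron to A2: 20 × $11 = $220
Total cost = $1060.
Akron ships 20 of its 70, leaving 50.

50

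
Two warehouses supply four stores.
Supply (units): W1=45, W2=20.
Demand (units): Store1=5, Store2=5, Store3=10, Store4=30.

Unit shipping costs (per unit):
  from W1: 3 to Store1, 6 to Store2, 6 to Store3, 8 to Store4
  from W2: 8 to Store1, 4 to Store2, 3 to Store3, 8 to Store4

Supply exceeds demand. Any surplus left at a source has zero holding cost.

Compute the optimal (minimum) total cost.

An optimal shipping plan:
  W1 to Store1: 5 × 3 = 15
  W1 to Store4: 25 × 8 = 200
  W2 to Store2: 5 × 4 = 20
  W2 to Store3: 10 × 3 = 30
  W2 to Store4: 5 × 8 = 40
Total = 15 + 200 + 20 + 30 + 40 = 305.
(Supply check: W1 ships 30; W2 ships 20.)

305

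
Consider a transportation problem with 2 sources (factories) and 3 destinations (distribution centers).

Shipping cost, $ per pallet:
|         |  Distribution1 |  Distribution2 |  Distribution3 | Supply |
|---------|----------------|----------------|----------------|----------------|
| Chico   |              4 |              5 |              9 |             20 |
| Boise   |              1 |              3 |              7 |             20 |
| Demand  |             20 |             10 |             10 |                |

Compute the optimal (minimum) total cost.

One minimum-cost allocation:
  Chico–Distribution2: 10 × $5 = $50
  Chico–Distribution3: 10 × $9 = $90
  Boise–Distribution1: 20 × $1 = $20
Total = 50 + 90 + 20 = $160.

160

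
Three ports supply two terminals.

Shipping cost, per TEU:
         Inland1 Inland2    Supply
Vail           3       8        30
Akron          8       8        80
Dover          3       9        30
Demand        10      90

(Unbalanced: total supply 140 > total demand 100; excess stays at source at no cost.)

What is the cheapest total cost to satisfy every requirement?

Optimal allocation:
  Vail→Inland2: 30 × 8 = 240
  Akron→Inland2: 60 × 8 = 480
  Dover→Inland1: 10 × 3 = 30
Total = 240 + 480 + 30 = 750.

750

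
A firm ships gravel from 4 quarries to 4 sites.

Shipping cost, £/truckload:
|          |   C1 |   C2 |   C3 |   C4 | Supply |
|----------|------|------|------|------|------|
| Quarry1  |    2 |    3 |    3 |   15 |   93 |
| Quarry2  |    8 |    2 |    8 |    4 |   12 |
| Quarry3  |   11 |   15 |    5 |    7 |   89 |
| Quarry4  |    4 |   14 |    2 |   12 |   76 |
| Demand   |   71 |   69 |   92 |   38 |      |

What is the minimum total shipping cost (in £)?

1010

Optimal allocation:
  Quarry1→C1: 36 × £2 = £72
  Quarry1→C2: 57 × £3 = £171
  Quarry2→C2: 12 × £2 = £24
  Quarry3→C3: 51 × £5 = £255
  Quarry3→C4: 38 × £7 = £266
  Quarry4→C1: 35 × £4 = £140
  Quarry4→C3: 41 × £2 = £82
Total = 72 + 171 + 24 + 255 + 266 + 140 + 82 = £1010.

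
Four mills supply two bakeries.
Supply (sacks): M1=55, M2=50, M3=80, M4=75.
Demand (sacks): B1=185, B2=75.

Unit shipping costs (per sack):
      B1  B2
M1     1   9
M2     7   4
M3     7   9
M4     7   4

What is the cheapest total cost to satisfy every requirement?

1265

Optimal allocation:
  M1→B1: 55 sacks
  M2→B1: 50 sacks
  M3→B1: 80 sacks
  M4→B2: 75 sacks
Total cost = 1265.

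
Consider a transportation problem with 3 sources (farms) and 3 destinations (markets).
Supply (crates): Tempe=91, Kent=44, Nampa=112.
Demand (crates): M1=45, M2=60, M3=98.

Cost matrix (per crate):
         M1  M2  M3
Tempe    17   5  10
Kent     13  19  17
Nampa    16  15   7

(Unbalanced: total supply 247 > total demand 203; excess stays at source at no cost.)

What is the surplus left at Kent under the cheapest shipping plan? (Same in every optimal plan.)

Minimum-cost shipments:
  Tempe to M2: 60 × 5 = 300
  Kent to M1: 44 × 13 = 572
  Nampa to M1: 1 × 16 = 16
  Nampa to M3: 98 × 7 = 686
Total cost = 1574.
Kent ships 44 of its 44, leaving 0.

0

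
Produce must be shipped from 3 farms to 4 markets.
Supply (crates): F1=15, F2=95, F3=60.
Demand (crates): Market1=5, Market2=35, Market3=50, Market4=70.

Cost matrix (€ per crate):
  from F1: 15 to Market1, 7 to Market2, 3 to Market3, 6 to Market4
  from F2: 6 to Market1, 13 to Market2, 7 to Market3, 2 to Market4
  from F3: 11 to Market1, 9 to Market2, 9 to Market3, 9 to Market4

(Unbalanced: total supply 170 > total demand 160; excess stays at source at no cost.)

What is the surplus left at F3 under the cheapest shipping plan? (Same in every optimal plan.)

10

Minimum-cost shipments:
  F1–Market3: 15 × €3 = €45
  F2–Market1: 5 × €6 = €30
  F2–Market3: 20 × €7 = €140
  F2–Market4: 70 × €2 = €140
  F3–Market2: 35 × €9 = €315
  F3–Market3: 15 × €9 = €135
Total cost = €805.
F3 ships 50 of its 60, leaving 10.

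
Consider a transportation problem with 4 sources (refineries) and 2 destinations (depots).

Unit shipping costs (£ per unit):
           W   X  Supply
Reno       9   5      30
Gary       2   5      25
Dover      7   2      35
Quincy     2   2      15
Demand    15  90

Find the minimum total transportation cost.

330

A cheapest plan:
  Reno→X: 30 kL
  Gary→W: 15 kL
  Gary→X: 10 kL
  Dover→X: 35 kL
  Quincy→X: 15 kL
Total cost = £330.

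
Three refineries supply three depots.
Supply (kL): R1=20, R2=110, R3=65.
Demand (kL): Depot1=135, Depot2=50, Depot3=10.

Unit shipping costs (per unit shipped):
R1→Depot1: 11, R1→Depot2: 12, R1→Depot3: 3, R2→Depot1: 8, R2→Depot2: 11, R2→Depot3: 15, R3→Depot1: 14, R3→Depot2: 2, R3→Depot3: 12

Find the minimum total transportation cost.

A cheapest plan:
  R1→Depot1: 10 × 11 = 110
  R1→Depot3: 10 × 3 = 30
  R2→Depot1: 110 × 8 = 880
  R3→Depot1: 15 × 14 = 210
  R3→Depot2: 50 × 2 = 100
Total = 110 + 30 + 880 + 210 + 100 = 1330.

1330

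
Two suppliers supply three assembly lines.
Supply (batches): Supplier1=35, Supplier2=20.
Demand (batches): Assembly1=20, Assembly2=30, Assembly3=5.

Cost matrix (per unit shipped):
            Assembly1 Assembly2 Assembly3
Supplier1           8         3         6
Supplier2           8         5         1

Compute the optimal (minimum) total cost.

Optimal allocation:
  Supplier1->Assembly1: 5 × 8 = 40
  Supplier1->Assembly2: 30 × 3 = 90
  Supplier2->Assembly1: 15 × 8 = 120
  Supplier2->Assembly3: 5 × 1 = 5
Total = 40 + 90 + 120 + 5 = 255.

255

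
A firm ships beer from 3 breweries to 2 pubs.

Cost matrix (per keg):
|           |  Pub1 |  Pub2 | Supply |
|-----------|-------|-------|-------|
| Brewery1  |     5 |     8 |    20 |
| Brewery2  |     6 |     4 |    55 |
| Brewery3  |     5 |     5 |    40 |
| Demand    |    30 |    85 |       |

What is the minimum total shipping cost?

An optimal shipping plan:
  Brewery1 to Pub1: 20 × 5 = 100
  Brewery2 to Pub2: 55 × 4 = 220
  Brewery3 to Pub1: 10 × 5 = 50
  Brewery3 to Pub2: 30 × 5 = 150
Total = 100 + 220 + 50 + 150 = 520.
(Supply check: Brewery1 ships 20; Brewery2 ships 55; Brewery3 ships 40.)

520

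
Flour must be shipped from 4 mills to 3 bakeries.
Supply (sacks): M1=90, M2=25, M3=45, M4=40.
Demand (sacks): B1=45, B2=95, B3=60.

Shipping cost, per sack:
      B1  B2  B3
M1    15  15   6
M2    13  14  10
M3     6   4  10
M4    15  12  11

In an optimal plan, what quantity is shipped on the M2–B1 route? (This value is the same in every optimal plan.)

Optimal shipments:
  M1–B1: 20 × 15 = 300
  M1–B2: 10 × 15 = 150
  M1–B3: 60 × 6 = 360
  M2–B1: 25 × 13 = 325
  M3–B2: 45 × 4 = 180
  M4–B2: 40 × 12 = 480
Total cost = 1795.
So M2→B1 carries 25 sacks.

25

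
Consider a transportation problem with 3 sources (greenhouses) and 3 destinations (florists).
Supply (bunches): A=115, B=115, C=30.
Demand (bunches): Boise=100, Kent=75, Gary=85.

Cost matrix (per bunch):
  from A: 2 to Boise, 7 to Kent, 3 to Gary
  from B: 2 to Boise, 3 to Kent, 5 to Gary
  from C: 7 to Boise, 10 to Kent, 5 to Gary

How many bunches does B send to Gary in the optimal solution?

0

Optimal shipments:
  A->Boise: 60 × 2 = 120
  A->Gary: 55 × 3 = 165
  B->Boise: 40 × 2 = 80
  B->Kent: 75 × 3 = 225
  C->Gary: 30 × 5 = 150
Total cost = 740.
The route B→Gary is not used.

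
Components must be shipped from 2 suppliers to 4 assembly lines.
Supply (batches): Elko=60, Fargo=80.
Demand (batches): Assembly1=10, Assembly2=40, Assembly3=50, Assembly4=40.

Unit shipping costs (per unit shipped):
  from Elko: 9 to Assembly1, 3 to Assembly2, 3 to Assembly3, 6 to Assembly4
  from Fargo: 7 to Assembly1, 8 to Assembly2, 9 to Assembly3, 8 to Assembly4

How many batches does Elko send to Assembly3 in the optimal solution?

50

Optimal shipments:
  Elko–Assembly2: 10 × 3 = 30
  Elko–Assembly3: 50 × 3 = 150
  Fargo–Assembly1: 10 × 7 = 70
  Fargo–Assembly2: 30 × 8 = 240
  Fargo–Assembly4: 40 × 8 = 320
Total cost = 810.
So Elko→Assembly3 carries 50 batches.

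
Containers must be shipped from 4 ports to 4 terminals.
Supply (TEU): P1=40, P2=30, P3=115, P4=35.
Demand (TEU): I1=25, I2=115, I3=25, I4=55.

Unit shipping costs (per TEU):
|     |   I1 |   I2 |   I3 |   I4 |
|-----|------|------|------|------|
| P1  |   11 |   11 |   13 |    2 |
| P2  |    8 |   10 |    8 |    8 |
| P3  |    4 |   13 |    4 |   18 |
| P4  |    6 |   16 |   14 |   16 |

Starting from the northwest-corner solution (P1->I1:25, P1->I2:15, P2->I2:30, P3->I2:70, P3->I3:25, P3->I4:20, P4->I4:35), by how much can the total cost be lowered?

Current plan cost = 25·11 + 15·11 + 30·10 + 70·13 + 25·4 + 20·18 + 35·16 = 2670.
Optimal plan:
  P1–I4: 40 × 2 = 80
  P2–I2: 15 × 10 = 150
  P2–I4: 15 × 8 = 120
  P3–I2: 90 × 13 = 1170
  P3–I3: 25 × 4 = 100
  P4–I1: 25 × 6 = 150
  P4–I2: 10 × 16 = 160
Optimal cost = 1930.
Saving = 2670 − 1930 = 740.

740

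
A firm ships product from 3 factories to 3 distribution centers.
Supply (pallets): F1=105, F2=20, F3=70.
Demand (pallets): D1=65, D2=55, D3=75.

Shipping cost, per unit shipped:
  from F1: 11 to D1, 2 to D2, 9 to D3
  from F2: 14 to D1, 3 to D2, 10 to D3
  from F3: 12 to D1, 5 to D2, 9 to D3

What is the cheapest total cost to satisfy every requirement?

An optimal shipping plan:
  F1→D1: 65 × 11 = 715
  F1→D2: 35 × 2 = 70
  F1→D3: 5 × 9 = 45
  F2→D2: 20 × 3 = 60
  F3→D3: 70 × 9 = 630
Total = 715 + 70 + 45 + 60 + 630 = 1520.
(Supply check: F1 ships 105; F2 ships 20; F3 ships 70.)

1520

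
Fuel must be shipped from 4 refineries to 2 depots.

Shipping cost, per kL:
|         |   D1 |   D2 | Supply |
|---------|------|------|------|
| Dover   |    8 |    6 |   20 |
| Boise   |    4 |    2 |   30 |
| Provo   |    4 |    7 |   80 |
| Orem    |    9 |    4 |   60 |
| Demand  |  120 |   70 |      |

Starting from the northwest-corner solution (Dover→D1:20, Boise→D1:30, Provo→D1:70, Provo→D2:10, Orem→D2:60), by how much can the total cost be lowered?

Current plan cost = 20·8 + 30·4 + 70·4 + 10·7 + 60·4 = 870.
Optimal plan:
  Dover to D1: 20 × 8 = 160
  Boise to D1: 20 × 4 = 80
  Boise to D2: 10 × 2 = 20
  Provo to D1: 80 × 4 = 320
  Orem to D2: 60 × 4 = 240
Optimal cost = 820.
Saving = 870 − 820 = 50.

50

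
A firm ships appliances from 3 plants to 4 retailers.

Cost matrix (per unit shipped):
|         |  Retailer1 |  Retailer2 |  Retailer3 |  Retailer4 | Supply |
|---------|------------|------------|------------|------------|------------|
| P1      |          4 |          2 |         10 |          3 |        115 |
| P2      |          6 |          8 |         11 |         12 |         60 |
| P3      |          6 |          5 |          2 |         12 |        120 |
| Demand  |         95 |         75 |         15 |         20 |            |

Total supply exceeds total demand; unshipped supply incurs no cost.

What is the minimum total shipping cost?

Optimal allocation:
  P1 to Retailer1: 20 units
  P1 to Retailer2: 75 units
  P1 to Retailer4: 20 units
  P2 to Retailer1: 60 units
  P3 to Retailer1: 15 units
  P3 to Retailer3: 15 units
Total cost = 770.

770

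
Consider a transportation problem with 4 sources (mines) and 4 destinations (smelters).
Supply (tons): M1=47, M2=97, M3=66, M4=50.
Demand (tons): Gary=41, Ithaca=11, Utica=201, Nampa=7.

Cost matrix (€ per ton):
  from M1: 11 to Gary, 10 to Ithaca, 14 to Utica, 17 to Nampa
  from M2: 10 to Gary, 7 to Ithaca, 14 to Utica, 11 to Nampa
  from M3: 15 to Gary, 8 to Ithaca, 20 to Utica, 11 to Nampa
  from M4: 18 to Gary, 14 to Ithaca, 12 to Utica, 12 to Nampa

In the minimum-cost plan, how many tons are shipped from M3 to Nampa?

7

Optimal shipments:
  M1->Utica: 47 × €14 = €658
  M2->Utica: 97 × €14 = €1358
  M3->Gary: 41 × €15 = €615
  M3->Ithaca: 11 × €8 = €88
  M3->Utica: 7 × €20 = €140
  M3->Nampa: 7 × €11 = €77
  M4->Utica: 50 × €12 = €600
Total cost = €3536.
So M3→Nampa carries 7 tons.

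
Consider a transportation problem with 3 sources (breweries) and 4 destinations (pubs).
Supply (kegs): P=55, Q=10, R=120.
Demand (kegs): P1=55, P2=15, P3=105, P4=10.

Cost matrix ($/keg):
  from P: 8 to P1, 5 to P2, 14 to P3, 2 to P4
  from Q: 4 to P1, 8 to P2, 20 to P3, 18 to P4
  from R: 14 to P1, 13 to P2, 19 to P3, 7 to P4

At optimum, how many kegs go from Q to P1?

Optimal shipments:
  P to P1: 40 × $8 = $320
  P to P2: 15 × $5 = $75
  Q to P1: 10 × $4 = $40
  R to P1: 5 × $14 = $70
  R to P3: 105 × $19 = $1995
  R to P4: 10 × $7 = $70
Total cost = $2570.
So Q→P1 carries 10 kegs.

10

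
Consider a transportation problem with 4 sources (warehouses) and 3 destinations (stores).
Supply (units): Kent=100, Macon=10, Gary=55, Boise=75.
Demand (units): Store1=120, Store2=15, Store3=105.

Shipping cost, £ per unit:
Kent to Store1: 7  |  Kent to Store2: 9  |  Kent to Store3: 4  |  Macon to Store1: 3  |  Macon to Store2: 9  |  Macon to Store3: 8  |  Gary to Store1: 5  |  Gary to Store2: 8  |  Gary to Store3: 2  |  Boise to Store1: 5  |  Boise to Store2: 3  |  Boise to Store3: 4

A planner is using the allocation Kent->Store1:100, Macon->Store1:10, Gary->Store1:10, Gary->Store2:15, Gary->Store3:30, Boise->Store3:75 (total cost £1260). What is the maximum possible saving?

225

Current plan cost = 100·7 + 10·3 + 10·5 + 15·8 + 30·2 + 75·4 = £1260.
Optimal plan:
  Kent–Store3: 100 × £4 = £400
  Macon–Store1: 10 × £3 = £30
  Gary–Store1: 50 × £5 = £250
  Gary–Store3: 5 × £2 = £10
  Boise–Store1: 60 × £5 = £300
  Boise–Store2: 15 × £3 = £45
Optimal cost = £1035.
Saving = 1260 − 1035 = £225.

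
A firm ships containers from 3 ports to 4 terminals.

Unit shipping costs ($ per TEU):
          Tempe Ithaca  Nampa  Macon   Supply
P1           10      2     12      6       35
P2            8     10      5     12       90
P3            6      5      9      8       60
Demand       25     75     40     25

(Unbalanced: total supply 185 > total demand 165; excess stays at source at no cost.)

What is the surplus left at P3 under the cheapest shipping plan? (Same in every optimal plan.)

Minimum-cost shipments:
  P1–Ithaca: 35 TEU
  P2–Tempe: 25 TEU
  P2–Nampa: 40 TEU
  P2–Macon: 5 TEU
  P3–Ithaca: 40 TEU
  P3–Macon: 20 TEU
Total cost = $890.
P3 ships 60 of its 60, leaving 0.

0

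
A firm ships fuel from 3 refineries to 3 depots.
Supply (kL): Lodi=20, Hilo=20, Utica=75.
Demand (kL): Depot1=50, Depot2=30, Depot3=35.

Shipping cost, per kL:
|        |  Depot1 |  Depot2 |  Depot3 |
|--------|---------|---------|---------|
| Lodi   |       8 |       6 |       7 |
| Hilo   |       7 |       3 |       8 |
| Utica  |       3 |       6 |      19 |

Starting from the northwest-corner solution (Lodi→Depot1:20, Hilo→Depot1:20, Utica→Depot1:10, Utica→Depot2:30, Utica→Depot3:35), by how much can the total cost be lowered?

Current plan cost = 20·8 + 20·7 + 10·3 + 30·6 + 35·19 = 1175.
Optimal plan:
  Lodi–Depot3: 20 × 7 = 140
  Hilo–Depot2: 5 × 3 = 15
  Hilo–Depot3: 15 × 8 = 120
  Utica–Depot1: 50 × 3 = 150
  Utica–Depot2: 25 × 6 = 150
Optimal cost = 575.
Saving = 1175 − 575 = 600.

600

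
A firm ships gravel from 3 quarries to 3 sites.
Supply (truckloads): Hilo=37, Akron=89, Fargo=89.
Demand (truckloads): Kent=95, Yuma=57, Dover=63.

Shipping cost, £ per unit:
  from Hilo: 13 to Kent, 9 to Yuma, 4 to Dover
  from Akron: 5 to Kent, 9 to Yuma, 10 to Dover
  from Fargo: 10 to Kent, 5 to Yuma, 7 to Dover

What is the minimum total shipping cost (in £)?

An optimal shipping plan:
  Hilo–Dover: 37 × £4 = £148
  Akron–Kent: 89 × £5 = £445
  Fargo–Kent: 6 × £10 = £60
  Fargo–Yuma: 57 × £5 = £285
  Fargo–Dover: 26 × £7 = £182
Total = 148 + 445 + 60 + 285 + 182 = £1120.
(Supply check: Hilo ships 37; Akron ships 89; Fargo ships 89.)

1120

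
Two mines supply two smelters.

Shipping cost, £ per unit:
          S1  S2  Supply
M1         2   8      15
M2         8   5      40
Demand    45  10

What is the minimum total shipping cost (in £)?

One minimum-cost allocation:
  M1→S1: 15 × £2 = £30
  M2→S1: 30 × £8 = £240
  M2→S2: 10 × £5 = £50
Total = 30 + 240 + 50 = £320.
(Supply check: M1 ships 15; M2 ships 40.)

320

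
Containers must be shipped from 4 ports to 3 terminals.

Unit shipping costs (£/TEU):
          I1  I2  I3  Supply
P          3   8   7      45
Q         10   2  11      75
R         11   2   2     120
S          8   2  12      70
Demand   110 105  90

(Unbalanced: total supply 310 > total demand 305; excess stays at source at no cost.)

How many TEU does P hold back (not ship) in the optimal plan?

0

Minimum-cost shipments:
  P–I1: 45 TEU
  Q–I2: 70 TEU
  R–I2: 30 TEU
  R–I3: 90 TEU
  S–I1: 65 TEU
  S–I2: 5 TEU
Total cost = £1045.
P ships 45 of its 45, leaving 0.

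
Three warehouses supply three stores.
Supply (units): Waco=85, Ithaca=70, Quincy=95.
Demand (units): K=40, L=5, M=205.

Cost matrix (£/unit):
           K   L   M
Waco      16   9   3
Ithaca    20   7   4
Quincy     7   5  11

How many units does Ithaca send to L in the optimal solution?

0

The minimum-cost plan:
  Waco->M: 85 × £3 = £255
  Ithaca->M: 70 × £4 = £280
  Quincy->K: 40 × £7 = £280
  Quincy->L: 5 × £5 = £25
  Quincy->M: 50 × £11 = £550
Total cost = £1390.
The route Ithaca→L is not used.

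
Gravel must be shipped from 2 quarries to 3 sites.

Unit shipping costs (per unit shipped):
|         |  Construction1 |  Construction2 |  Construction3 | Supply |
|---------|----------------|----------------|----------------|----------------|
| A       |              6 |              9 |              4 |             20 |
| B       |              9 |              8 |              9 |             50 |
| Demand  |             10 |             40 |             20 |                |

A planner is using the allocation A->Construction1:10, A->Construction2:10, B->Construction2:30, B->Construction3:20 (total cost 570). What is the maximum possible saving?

Current plan cost = 10·6 + 10·9 + 30·8 + 20·9 = 570.
Optimal plan:
  A to Construction3: 20 × 4 = 80
  B to Construction1: 10 × 9 = 90
  B to Construction2: 40 × 8 = 320
Optimal cost = 490.
Saving = 570 − 490 = 80.

80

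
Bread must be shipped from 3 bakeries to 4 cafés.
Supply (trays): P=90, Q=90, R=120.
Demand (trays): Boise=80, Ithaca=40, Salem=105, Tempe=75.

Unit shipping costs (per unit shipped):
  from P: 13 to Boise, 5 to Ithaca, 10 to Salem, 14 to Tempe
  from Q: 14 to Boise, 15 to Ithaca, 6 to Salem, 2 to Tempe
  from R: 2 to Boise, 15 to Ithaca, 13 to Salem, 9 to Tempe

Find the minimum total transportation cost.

1620

An optimal shipping plan:
  P–Ithaca: 40 × 5 = 200
  P–Salem: 50 × 10 = 500
  Q–Salem: 15 × 6 = 90
  Q–Tempe: 75 × 2 = 150
  R–Boise: 80 × 2 = 160
  R–Salem: 40 × 13 = 520
Total = 200 + 500 + 90 + 150 + 160 + 520 = 1620.
(Supply check: P ships 90; Q ships 90; R ships 120.)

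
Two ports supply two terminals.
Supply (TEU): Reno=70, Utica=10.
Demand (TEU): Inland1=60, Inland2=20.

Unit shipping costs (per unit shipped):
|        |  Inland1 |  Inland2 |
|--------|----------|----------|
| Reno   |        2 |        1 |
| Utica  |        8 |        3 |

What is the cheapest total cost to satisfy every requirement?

A cheapest plan:
  Reno to Inland1: 60 × 2 = 120
  Reno to Inland2: 10 × 1 = 10
  Utica to Inland2: 10 × 3 = 30
Total = 120 + 10 + 30 = 160.

160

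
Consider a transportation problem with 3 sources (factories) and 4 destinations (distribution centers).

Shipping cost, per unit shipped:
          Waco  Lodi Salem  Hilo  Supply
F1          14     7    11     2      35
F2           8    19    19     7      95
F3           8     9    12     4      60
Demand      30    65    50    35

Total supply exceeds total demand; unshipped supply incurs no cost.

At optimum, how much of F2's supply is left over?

An optimal plan:
  F1 to Lodi: 35 × 7 = 245
  F2 to Waco: 30 × 8 = 240
  F2 to Salem: 20 × 19 = 380
  F2 to Hilo: 35 × 7 = 245
  F3 to Lodi: 30 × 9 = 270
  F3 to Salem: 30 × 12 = 360
Total cost = 1740.
F2 ships 85 of its 95, leaving 10.

10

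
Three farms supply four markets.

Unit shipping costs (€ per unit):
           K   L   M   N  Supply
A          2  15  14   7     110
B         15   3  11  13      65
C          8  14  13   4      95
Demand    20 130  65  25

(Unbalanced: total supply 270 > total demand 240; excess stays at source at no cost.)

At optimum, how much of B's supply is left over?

An optimal plan:
  A to K: 20 crates
  A to M: 60 crates
  B to L: 65 crates
  C to L: 65 crates
  C to M: 5 crates
  C to N: 25 crates
Total cost = €2150.
B ships 65 of its 65, leaving 0.

0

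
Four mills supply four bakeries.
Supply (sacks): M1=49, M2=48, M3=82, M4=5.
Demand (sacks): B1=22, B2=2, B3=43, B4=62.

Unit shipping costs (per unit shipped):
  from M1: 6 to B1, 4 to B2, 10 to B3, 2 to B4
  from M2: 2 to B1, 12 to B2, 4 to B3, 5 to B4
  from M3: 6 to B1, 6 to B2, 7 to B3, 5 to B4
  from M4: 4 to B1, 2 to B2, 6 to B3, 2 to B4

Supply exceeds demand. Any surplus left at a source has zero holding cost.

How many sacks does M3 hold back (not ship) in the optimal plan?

55

Minimum-cost shipments:
  M1 to B4: 49 × 2 = 98
  M2 to B1: 22 × 2 = 44
  M2 to B3: 26 × 4 = 104
  M3 to B3: 17 × 7 = 119
  M3 to B4: 10 × 5 = 50
  M4 to B2: 2 × 2 = 4
  M4 to B4: 3 × 2 = 6
Total cost = 425.
M3 ships 27 of its 82, leaving 55.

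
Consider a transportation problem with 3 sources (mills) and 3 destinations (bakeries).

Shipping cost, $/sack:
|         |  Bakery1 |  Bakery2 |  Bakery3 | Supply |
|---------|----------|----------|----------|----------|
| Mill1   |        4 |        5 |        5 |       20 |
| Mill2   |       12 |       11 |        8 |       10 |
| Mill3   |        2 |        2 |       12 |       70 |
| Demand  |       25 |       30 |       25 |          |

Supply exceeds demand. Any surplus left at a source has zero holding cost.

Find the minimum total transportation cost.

250

An optimal shipping plan:
  Mill1→Bakery3: 20 × $5 = $100
  Mill2→Bakery3: 5 × $8 = $40
  Mill3→Bakery1: 25 × $2 = $50
  Mill3→Bakery2: 30 × $2 = $60
Total = 100 + 40 + 50 + 60 = $250.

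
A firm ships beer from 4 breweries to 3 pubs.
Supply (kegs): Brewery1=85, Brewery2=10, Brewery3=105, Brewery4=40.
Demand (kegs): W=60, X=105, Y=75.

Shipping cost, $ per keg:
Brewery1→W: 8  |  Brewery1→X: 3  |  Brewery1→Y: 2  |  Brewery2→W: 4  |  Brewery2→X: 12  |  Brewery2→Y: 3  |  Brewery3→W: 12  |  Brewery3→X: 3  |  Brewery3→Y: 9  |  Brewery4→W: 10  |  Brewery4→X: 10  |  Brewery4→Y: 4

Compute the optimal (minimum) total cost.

985

Optimal allocation:
  Brewery1 to W: 10 kegs
  Brewery1 to Y: 75 kegs
  Brewery2 to W: 10 kegs
  Brewery3 to X: 105 kegs
  Brewery4 to W: 40 kegs
Total cost = $985.
(Supply check: Brewery1 ships 85; Brewery2 ships 10; Brewery3 ships 105; Brewery4 ships 40.)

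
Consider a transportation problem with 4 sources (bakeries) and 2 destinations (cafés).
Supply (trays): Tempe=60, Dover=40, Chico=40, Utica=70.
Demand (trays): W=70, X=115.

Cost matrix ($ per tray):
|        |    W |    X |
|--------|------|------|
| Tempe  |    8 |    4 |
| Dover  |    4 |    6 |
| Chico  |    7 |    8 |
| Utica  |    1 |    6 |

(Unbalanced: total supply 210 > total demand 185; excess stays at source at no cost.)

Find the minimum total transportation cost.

670

One minimum-cost allocation:
  Tempe–X: 60 × $4 = $240
  Dover–X: 40 × $6 = $240
  Chico–X: 15 × $8 = $120
  Utica–W: 70 × $1 = $70
Total = 240 + 240 + 120 + 70 = $670.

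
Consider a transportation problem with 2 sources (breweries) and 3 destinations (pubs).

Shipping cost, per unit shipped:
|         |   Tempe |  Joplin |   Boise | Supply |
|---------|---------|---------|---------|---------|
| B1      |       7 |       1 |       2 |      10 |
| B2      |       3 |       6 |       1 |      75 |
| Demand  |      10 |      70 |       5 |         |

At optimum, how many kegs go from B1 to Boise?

0

Solving gives:
  B1->Joplin: 10 kegs
  B2->Tempe: 10 kegs
  B2->Joplin: 60 kegs
  B2->Boise: 5 kegs
Total cost = 405.
The route B1→Boise is not used.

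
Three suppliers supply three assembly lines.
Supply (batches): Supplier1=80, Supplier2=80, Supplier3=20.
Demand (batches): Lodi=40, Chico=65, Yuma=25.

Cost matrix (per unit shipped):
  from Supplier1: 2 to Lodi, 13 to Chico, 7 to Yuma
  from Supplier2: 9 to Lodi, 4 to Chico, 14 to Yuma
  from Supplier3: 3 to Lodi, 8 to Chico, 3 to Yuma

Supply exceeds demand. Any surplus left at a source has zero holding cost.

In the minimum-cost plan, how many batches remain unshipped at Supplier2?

Minimum-cost shipments:
  Supplier1→Lodi: 40 × 2 = 80
  Supplier1→Yuma: 5 × 7 = 35
  Supplier2→Chico: 65 × 4 = 260
  Supplier3→Yuma: 20 × 3 = 60
Total cost = 435.
Supplier2 ships 65 of its 80, leaving 15.

15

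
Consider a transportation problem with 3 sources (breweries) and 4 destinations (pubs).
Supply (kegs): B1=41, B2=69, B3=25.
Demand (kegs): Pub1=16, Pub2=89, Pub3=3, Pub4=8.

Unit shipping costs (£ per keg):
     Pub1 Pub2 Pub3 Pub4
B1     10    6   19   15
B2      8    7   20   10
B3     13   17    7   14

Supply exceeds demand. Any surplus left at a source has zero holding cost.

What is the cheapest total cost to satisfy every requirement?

An optimal shipping plan:
  B1 to Pub2: 41 × £6 = £246
  B2 to Pub1: 16 × £8 = £128
  B2 to Pub2: 48 × £7 = £336
  B2 to Pub4: 5 × £10 = £50
  B3 to Pub3: 3 × £7 = £21
  B3 to Pub4: 3 × £14 = £42
Total = 246 + 128 + 336 + 50 + 21 + 42 = £823.

823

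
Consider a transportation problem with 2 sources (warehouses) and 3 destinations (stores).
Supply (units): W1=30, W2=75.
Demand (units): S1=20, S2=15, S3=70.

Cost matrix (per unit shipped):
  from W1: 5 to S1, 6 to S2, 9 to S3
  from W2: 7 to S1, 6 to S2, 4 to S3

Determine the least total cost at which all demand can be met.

Optimal allocation:
  W1–S1: 20 × 5 = 100
  W1–S2: 10 × 6 = 60
  W2–S2: 5 × 6 = 30
  W2–S3: 70 × 4 = 280
Total = 100 + 60 + 30 + 280 = 470.

470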